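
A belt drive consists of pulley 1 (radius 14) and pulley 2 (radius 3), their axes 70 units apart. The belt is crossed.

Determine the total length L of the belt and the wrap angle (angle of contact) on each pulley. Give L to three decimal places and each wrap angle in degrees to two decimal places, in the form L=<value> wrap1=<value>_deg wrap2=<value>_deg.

crossed belt: β = asin((r1+r2)/C) = asin(17/70) = 14.0552°
wrap1 = wrap2 = π + 2β = 208.1105°
tangent length = C·cosβ = 67.9043
L = (r1+r2)·wrap + 2·C·cosβ = 17·3.6322 + 2·67.9043 = 197.5563

L=197.556 wrap1=208.11_deg wrap2=208.11_deg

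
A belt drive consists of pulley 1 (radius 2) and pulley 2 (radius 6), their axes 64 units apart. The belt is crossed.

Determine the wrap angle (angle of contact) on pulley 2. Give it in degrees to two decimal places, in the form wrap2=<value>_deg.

crossed belt: β = asin((r1+r2)/C) = asin(8/64) = 7.1808°
wrap1 = wrap2 = π + 2β = 194.3615°

wrap2=194.36_deg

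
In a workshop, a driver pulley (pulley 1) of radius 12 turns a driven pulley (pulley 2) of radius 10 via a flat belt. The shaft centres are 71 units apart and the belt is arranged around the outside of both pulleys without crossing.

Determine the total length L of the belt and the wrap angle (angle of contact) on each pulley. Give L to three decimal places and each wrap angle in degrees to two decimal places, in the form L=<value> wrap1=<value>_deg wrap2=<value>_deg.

L=211.171 wrap1=183.23_deg wrap2=176.77_deg

open belt: β = asin((r2−r1)/C) = asin(-2/71) = -1.6142°
wrap1 = π − 2β = 183.2284°
wrap2 = π + 2β = 176.7716°
tangent length = C·cosβ = 70.9718
L = r1·wrap1 + r2·wrap2 + 2·C·cosβ = 12·3.1979 + 10·3.0852 + 2·70.9718 = 211.1714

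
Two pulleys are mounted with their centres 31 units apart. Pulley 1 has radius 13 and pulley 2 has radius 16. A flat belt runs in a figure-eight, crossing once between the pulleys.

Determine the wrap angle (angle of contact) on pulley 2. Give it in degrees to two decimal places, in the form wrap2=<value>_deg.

crossed belt: β = asin((r1+r2)/C) = asin(29/31) = 69.3065°
wrap1 = wrap2 = π + 2β = 318.6129°

wrap2=318.61_deg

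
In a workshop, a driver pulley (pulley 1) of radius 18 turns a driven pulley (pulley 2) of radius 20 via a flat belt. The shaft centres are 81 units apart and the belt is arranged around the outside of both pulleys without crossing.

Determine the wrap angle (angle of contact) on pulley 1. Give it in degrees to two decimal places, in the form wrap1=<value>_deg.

open belt: β = asin((r2−r1)/C) = asin(2/81) = 1.4149°
wrap1 = π − 2β = 177.1703°
wrap2 = π + 2β = 182.8297°

wrap1=177.17_deg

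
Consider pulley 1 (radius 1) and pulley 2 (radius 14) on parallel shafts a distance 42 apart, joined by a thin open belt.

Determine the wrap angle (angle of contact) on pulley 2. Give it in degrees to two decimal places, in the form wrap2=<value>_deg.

wrap2=216.06_deg

open belt: β = asin((r2−r1)/C) = asin(13/42) = 18.0305°
wrap1 = π − 2β = 143.9389°
wrap2 = π + 2β = 216.0611°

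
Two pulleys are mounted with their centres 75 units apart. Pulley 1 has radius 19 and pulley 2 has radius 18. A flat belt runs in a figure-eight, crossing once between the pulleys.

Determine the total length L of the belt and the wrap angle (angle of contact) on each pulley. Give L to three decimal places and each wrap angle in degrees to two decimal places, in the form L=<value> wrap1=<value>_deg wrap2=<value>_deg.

crossed belt: β = asin((r1+r2)/C) = asin(37/75) = 29.5599°
wrap1 = wrap2 = π + 2β = 239.1198°
tangent length = C·cosβ = 65.2380
L = (r1+r2)·wrap + 2·C·cosβ = 37·4.1734 + 2·65.2380 = 284.8929

L=284.893 wrap1=239.12_deg wrap2=239.12_deg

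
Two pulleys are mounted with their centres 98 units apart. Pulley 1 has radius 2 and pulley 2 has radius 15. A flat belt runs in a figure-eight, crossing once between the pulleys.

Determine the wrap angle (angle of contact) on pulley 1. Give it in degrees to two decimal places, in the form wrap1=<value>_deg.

crossed belt: β = asin((r1+r2)/C) = asin(17/98) = 9.9896°
wrap1 = wrap2 = π + 2β = 199.9792°

wrap1=199.98_deg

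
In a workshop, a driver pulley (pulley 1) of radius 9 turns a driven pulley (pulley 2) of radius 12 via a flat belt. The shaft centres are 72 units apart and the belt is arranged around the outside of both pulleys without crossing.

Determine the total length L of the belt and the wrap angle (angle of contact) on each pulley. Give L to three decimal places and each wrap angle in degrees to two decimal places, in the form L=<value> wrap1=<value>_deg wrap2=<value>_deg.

L=210.098 wrap1=175.22_deg wrap2=184.78_deg

open belt: β = asin((r2−r1)/C) = asin(3/72) = 2.3880°
wrap1 = π − 2β = 175.2240°
wrap2 = π + 2β = 184.7760°
tangent length = C·cosβ = 71.9375
L = r1·wrap1 + r2·wrap2 + 2·C·cosβ = 9·3.0582 + 12·3.2250 + 2·71.9375 = 210.0985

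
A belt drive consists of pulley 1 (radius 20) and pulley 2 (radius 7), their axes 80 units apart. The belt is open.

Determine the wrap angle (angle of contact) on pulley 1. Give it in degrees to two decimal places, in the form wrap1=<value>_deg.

wrap1=198.70_deg

open belt: β = asin((r2−r1)/C) = asin(-13/80) = -9.3520°
wrap1 = π − 2β = 198.7041°
wrap2 = π + 2β = 161.2959°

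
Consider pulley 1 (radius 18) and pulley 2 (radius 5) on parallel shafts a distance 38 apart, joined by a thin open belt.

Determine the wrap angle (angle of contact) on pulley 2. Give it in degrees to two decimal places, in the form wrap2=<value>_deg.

wrap2=139.99_deg

open belt: β = asin((r2−r1)/C) = asin(-13/38) = -20.0052°
wrap1 = π − 2β = 220.0104°
wrap2 = π + 2β = 139.9896°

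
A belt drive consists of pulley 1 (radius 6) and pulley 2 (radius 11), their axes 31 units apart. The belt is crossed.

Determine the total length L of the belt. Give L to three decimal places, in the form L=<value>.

L=124.988

crossed belt: β = asin((r1+r2)/C) = asin(17/31) = 33.2564°
wrap1 = wrap2 = π + 2β = 246.5129°
tangent length = C·cosβ = 25.9230
L = (r1+r2)·wrap + 2·C·cosβ = 17·4.3025 + 2·25.9230 = 124.9878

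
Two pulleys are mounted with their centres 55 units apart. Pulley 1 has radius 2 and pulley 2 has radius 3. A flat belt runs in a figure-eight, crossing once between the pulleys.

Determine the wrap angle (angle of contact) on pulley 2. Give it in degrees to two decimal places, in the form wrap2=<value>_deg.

wrap2=190.43_deg

crossed belt: β = asin((r1+r2)/C) = asin(5/55) = 5.2159°
wrap1 = wrap2 = π + 2β = 190.4318°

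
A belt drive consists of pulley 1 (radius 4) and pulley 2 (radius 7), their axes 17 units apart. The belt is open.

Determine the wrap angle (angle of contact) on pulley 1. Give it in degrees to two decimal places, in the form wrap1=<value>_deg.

open belt: β = asin((r2−r1)/C) = asin(3/17) = 10.1642°
wrap1 = π − 2β = 159.6715°
wrap2 = π + 2β = 200.3285°

wrap1=159.67_deg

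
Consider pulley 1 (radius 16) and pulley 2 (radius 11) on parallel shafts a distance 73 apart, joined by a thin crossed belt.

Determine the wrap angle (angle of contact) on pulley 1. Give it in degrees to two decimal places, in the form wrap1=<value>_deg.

wrap1=223.41_deg

crossed belt: β = asin((r1+r2)/C) = asin(27/73) = 21.7072°
wrap1 = wrap2 = π + 2β = 223.4143°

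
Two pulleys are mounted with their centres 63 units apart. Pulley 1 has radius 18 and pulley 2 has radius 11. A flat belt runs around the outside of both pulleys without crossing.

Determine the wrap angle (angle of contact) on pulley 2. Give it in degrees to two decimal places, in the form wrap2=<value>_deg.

wrap2=167.24_deg

open belt: β = asin((r2−r1)/C) = asin(-7/63) = -6.3794°
wrap1 = π − 2β = 192.7587°
wrap2 = π + 2β = 167.2413°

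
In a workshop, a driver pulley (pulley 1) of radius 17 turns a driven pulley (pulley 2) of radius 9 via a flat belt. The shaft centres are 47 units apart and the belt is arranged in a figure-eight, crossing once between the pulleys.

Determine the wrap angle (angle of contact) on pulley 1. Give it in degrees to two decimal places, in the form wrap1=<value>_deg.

crossed belt: β = asin((r1+r2)/C) = asin(26/47) = 33.5862°
wrap1 = wrap2 = π + 2β = 247.1725°

wrap1=247.17_deg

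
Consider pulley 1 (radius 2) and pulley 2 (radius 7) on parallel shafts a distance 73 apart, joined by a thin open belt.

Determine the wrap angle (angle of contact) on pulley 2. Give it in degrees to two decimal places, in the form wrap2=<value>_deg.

wrap2=187.85_deg

open belt: β = asin((r2−r1)/C) = asin(5/73) = 3.9274°
wrap1 = π − 2β = 172.1451°
wrap2 = π + 2β = 187.8549°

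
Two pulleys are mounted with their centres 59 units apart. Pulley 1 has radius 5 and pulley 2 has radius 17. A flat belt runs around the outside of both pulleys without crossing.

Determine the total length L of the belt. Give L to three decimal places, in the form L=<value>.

open belt: β = asin((r2−r1)/C) = asin(12/59) = 11.7353°
wrap1 = π − 2β = 156.5295°
wrap2 = π + 2β = 203.4705°
tangent length = C·cosβ = 57.7668
L = r1·wrap1 + r2·wrap2 + 2·C·cosβ = 5·2.7320 + 17·3.5512 + 2·57.7668 = 189.5642

L=189.564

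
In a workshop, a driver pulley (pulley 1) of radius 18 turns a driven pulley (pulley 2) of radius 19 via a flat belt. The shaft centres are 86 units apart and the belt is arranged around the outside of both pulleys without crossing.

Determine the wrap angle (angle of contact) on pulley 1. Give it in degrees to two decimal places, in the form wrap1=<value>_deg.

open belt: β = asin((r2−r1)/C) = asin(1/86) = 0.6662°
wrap1 = π − 2β = 178.6675°
wrap2 = π + 2β = 181.3325°

wrap1=178.67_deg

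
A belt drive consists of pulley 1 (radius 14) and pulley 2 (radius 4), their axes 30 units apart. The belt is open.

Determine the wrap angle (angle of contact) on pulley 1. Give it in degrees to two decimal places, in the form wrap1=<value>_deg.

wrap1=218.94_deg

open belt: β = asin((r2−r1)/C) = asin(-10/30) = -19.4712°
wrap1 = π − 2β = 218.9424°
wrap2 = π + 2β = 141.0576°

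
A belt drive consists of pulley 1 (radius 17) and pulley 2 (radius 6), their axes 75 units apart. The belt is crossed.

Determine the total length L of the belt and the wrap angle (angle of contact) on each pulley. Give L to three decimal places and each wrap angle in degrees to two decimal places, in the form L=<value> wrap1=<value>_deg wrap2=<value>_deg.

crossed belt: β = asin((r1+r2)/C) = asin(23/75) = 17.8585°
wrap1 = wrap2 = π + 2β = 215.7169°
tangent length = C·cosβ = 71.3863
L = (r1+r2)·wrap + 2·C·cosβ = 23·3.7650 + 2·71.3863 = 229.3669

L=229.367 wrap1=215.72_deg wrap2=215.72_deg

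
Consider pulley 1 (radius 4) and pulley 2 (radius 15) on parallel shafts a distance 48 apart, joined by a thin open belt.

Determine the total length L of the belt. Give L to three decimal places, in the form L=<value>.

L=158.222

open belt: β = asin((r2−r1)/C) = asin(11/48) = 13.2480°
wrap1 = π − 2β = 153.5040°
wrap2 = π + 2β = 206.4960°
tangent length = C·cosβ = 46.7226
L = r1·wrap1 + r2·wrap2 + 2·C·cosβ = 4·2.6791 + 15·3.6040 + 2·46.7226 = 158.2223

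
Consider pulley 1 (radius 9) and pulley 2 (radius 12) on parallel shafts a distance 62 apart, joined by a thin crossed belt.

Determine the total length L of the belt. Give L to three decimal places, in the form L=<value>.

crossed belt: β = asin((r1+r2)/C) = asin(21/62) = 19.7983°
wrap1 = wrap2 = π + 2β = 219.5966°
tangent length = C·cosβ = 58.3352
L = (r1+r2)·wrap + 2·C·cosβ = 21·3.8327 + 2·58.3352 = 197.1568

L=197.157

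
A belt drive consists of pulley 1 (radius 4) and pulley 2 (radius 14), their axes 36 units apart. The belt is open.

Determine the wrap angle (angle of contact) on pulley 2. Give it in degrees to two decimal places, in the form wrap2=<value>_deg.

wrap2=212.26_deg

open belt: β = asin((r2−r1)/C) = asin(10/36) = 16.1276°
wrap1 = π − 2β = 147.7448°
wrap2 = π + 2β = 212.2552°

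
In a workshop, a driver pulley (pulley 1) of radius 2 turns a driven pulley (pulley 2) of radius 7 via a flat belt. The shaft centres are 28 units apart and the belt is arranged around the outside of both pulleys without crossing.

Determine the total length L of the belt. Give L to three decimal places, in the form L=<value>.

L=85.170

open belt: β = asin((r2−r1)/C) = asin(5/28) = 10.2866°
wrap1 = π − 2β = 159.4269°
wrap2 = π + 2β = 200.5731°
tangent length = C·cosβ = 27.5500
L = r1·wrap1 + r2·wrap2 + 2·C·cosβ = 2·2.7825 + 7·3.5007 + 2·27.5500 = 85.1696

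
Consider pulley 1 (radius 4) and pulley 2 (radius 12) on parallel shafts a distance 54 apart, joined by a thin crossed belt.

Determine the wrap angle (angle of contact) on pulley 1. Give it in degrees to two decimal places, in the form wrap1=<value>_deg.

wrap1=214.47_deg

crossed belt: β = asin((r1+r2)/C) = asin(16/54) = 17.2353°
wrap1 = wrap2 = π + 2β = 214.4706°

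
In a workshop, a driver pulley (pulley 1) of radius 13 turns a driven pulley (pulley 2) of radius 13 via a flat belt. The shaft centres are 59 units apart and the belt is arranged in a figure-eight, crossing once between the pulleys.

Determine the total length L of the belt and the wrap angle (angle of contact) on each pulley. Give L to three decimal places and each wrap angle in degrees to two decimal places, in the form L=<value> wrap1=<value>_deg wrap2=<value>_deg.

crossed belt: β = asin((r1+r2)/C) = asin(26/59) = 26.1471°
wrap1 = wrap2 = π + 2β = 232.2943°
tangent length = C·cosβ = 52.9623
L = (r1+r2)·wrap + 2·C·cosβ = 26·4.0543 + 2·52.9623 = 211.3363

L=211.336 wrap1=232.29_deg wrap2=232.29_deg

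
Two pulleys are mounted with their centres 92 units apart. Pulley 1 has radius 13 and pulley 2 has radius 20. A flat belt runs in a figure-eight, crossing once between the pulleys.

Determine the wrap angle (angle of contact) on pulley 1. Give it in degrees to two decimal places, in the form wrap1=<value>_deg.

crossed belt: β = asin((r1+r2)/C) = asin(33/92) = 21.0201°
wrap1 = wrap2 = π + 2β = 222.0402°

wrap1=222.04_deg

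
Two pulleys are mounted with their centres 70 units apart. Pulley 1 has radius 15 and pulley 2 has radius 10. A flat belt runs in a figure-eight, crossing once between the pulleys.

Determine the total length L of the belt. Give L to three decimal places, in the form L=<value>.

crossed belt: β = asin((r1+r2)/C) = asin(25/70) = 20.9248°
wrap1 = wrap2 = π + 2β = 221.8497°
tangent length = C·cosβ = 65.3835
L = (r1+r2)·wrap + 2·C·cosβ = 25·3.8720 + 2·65.3835 = 227.5671

L=227.567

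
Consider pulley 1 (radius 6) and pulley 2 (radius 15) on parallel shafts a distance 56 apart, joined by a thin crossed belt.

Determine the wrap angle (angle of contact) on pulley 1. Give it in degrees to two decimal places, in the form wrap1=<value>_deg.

crossed belt: β = asin((r1+r2)/C) = asin(21/56) = 22.0243°
wrap1 = wrap2 = π + 2β = 224.0486°

wrap1=224.05_deg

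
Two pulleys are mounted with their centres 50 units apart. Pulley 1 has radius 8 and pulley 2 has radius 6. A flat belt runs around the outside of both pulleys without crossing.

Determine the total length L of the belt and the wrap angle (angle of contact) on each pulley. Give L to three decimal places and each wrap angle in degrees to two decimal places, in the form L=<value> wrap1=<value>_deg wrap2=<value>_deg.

L=144.062 wrap1=184.58_deg wrap2=175.42_deg

open belt: β = asin((r2−r1)/C) = asin(-2/50) = -2.2924°
wrap1 = π − 2β = 184.5849°
wrap2 = π + 2β = 175.4151°
tangent length = C·cosβ = 49.9600
L = r1·wrap1 + r2·wrap2 + 2·C·cosβ = 8·3.2216 + 6·3.0616 + 2·49.9600 = 144.0623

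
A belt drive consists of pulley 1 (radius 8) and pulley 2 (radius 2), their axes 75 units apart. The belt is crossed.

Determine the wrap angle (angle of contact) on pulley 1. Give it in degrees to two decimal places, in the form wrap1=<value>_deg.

crossed belt: β = asin((r1+r2)/C) = asin(10/75) = 7.6623°
wrap1 = wrap2 = π + 2β = 195.3245°

wrap1=195.32_deg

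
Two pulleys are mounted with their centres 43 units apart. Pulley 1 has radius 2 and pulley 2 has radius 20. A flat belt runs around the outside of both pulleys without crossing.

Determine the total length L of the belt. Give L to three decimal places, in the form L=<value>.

L=162.766

open belt: β = asin((r2−r1)/C) = asin(18/43) = 24.7465°
wrap1 = π − 2β = 130.5070°
wrap2 = π + 2β = 229.4930°
tangent length = C·cosβ = 39.0512
L = r1·wrap1 + r2·wrap2 + 2·C·cosβ = 2·2.2778 + 20·4.0054 + 2·39.0512 = 162.7662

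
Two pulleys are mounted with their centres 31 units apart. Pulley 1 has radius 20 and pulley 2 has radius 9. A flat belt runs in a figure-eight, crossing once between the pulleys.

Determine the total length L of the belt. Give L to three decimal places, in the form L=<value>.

L=183.173

crossed belt: β = asin((r1+r2)/C) = asin(29/31) = 69.3065°
wrap1 = wrap2 = π + 2β = 318.6129°
tangent length = C·cosβ = 10.9545
L = (r1+r2)·wrap + 2·C·cosβ = 29·5.5608 + 2·10.9545 = 183.1734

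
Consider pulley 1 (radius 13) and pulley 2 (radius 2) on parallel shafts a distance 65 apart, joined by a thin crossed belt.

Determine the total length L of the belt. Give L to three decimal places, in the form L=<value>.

crossed belt: β = asin((r1+r2)/C) = asin(15/65) = 13.3424°
wrap1 = wrap2 = π + 2β = 206.6847°
tangent length = C·cosβ = 63.2456
L = (r1+r2)·wrap + 2·C·cosβ = 15·3.6073 + 2·63.2456 = 180.6010

L=180.601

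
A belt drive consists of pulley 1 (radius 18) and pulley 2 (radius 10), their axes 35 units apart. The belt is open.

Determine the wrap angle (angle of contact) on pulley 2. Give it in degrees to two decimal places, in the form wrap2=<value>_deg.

wrap2=153.57_deg

open belt: β = asin((r2−r1)/C) = asin(-8/35) = -13.2130°
wrap1 = π − 2β = 206.4260°
wrap2 = π + 2β = 153.5740°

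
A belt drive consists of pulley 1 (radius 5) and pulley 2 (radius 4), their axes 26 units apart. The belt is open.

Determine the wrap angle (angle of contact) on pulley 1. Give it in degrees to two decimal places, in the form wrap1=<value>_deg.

wrap1=184.41_deg

open belt: β = asin((r2−r1)/C) = asin(-1/26) = -2.2042°
wrap1 = π − 2β = 184.4085°
wrap2 = π + 2β = 175.5915°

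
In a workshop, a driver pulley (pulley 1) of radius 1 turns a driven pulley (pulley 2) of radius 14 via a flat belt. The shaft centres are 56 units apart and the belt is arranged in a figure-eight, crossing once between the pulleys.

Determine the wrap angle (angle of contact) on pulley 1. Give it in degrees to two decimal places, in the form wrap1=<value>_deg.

wrap1=211.07_deg

crossed belt: β = asin((r1+r2)/C) = asin(15/56) = 15.5368°
wrap1 = wrap2 = π + 2β = 211.0736°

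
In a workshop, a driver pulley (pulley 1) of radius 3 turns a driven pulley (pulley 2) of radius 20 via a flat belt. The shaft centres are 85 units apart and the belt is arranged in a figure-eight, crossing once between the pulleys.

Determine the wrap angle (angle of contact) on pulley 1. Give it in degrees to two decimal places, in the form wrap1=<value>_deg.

wrap1=211.40_deg

crossed belt: β = asin((r1+r2)/C) = asin(23/85) = 15.6993°
wrap1 = wrap2 = π + 2β = 211.3985°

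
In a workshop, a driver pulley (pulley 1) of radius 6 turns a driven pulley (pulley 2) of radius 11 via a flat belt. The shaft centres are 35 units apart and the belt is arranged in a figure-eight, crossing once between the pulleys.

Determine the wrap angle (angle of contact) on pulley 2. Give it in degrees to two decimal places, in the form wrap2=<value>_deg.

wrap2=238.12_deg

crossed belt: β = asin((r1+r2)/C) = asin(17/35) = 29.0593°
wrap1 = wrap2 = π + 2β = 238.1186°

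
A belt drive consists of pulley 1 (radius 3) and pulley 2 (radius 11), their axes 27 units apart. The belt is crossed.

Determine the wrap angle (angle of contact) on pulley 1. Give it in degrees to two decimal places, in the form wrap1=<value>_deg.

wrap1=242.47_deg

crossed belt: β = asin((r1+r2)/C) = asin(14/27) = 31.2329°
wrap1 = wrap2 = π + 2β = 242.4659°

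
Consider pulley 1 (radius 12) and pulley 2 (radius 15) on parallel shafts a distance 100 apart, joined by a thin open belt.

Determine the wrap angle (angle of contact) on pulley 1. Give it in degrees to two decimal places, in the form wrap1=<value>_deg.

wrap1=176.56_deg

open belt: β = asin((r2−r1)/C) = asin(3/100) = 1.7191°
wrap1 = π − 2β = 176.5617°
wrap2 = π + 2β = 183.4383°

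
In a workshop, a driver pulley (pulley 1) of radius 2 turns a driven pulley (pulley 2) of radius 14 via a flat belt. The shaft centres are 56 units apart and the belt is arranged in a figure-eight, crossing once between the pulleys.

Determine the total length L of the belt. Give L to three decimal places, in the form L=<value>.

L=166.869

crossed belt: β = asin((r1+r2)/C) = asin(16/56) = 16.6015°
wrap1 = wrap2 = π + 2β = 213.2031°
tangent length = C·cosβ = 53.6656
L = (r1+r2)·wrap + 2·C·cosβ = 16·3.7211 + 2·53.6656 = 166.8688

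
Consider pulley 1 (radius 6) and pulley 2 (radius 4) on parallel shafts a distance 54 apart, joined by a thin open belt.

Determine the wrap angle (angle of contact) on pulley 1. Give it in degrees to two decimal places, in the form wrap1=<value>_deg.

open belt: β = asin((r2−r1)/C) = asin(-2/54) = -2.1226°
wrap1 = π − 2β = 184.2451°
wrap2 = π + 2β = 175.7549°

wrap1=184.25_deg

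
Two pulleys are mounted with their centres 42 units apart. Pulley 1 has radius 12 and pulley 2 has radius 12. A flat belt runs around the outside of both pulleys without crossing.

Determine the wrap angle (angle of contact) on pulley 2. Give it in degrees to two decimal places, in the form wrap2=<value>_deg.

wrap2=180.00_deg

open belt: β = asin((r2−r1)/C) = asin(0/42) = 0.0000°
wrap1 = π − 2β = 180.0000°
wrap2 = π + 2β = 180.0000°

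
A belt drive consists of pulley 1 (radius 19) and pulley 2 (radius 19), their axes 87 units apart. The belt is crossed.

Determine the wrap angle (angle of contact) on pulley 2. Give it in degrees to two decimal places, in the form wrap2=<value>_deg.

wrap2=231.80_deg

crossed belt: β = asin((r1+r2)/C) = asin(38/87) = 25.8987°
wrap1 = wrap2 = π + 2β = 231.7974°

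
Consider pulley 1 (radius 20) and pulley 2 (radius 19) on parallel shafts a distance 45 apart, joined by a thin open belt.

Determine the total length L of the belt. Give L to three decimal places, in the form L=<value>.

L=212.544

open belt: β = asin((r2−r1)/C) = asin(-1/45) = -1.2733°
wrap1 = π − 2β = 182.5467°
wrap2 = π + 2β = 177.4533°
tangent length = C·cosβ = 44.9889
L = r1·wrap1 + r2·wrap2 + 2·C·cosβ = 20·3.1860 + 19·3.0971 + 2·44.9889 = 212.5443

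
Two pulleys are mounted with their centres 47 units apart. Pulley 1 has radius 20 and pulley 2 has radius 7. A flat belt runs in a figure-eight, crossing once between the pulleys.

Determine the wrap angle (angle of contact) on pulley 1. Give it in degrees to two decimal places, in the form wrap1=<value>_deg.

wrap1=250.12_deg

crossed belt: β = asin((r1+r2)/C) = asin(27/47) = 35.0624°
wrap1 = wrap2 = π + 2β = 250.1248°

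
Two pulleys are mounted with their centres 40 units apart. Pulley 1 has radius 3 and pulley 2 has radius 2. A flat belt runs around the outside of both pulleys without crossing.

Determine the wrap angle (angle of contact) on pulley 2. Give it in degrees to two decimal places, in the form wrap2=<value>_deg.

open belt: β = asin((r2−r1)/C) = asin(-1/40) = -1.4325°
wrap1 = π − 2β = 182.8651°
wrap2 = π + 2β = 177.1349°

wrap2=177.13_deg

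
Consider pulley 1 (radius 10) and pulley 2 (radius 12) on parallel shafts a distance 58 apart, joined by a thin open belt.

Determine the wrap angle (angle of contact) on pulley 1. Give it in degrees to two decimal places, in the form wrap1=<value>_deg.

wrap1=176.05_deg

open belt: β = asin((r2−r1)/C) = asin(2/58) = 1.9761°
wrap1 = π − 2β = 176.0478°
wrap2 = π + 2β = 183.9522°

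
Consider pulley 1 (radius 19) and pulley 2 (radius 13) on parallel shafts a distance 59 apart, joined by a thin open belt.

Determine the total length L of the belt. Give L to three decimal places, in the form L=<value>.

L=219.142

open belt: β = asin((r2−r1)/C) = asin(-6/59) = -5.8368°
wrap1 = π − 2β = 191.6736°
wrap2 = π + 2β = 168.3264°
tangent length = C·cosβ = 58.6941
L = r1·wrap1 + r2·wrap2 + 2·C·cosβ = 19·3.3453 + 13·2.9379 + 2·58.6941 = 219.1417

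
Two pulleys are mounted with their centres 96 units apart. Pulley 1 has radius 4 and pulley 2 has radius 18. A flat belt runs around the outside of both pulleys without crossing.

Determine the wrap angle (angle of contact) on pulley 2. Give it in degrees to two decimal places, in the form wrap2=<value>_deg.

wrap2=196.77_deg

open belt: β = asin((r2−r1)/C) = asin(14/96) = 8.3855°
wrap1 = π − 2β = 163.2289°
wrap2 = π + 2β = 196.7711°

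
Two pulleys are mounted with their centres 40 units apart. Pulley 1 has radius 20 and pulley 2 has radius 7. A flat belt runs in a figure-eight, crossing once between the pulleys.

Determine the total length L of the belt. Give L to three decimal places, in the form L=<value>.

L=183.861

crossed belt: β = asin((r1+r2)/C) = asin(27/40) = 42.4542°
wrap1 = wrap2 = π + 2β = 264.9083°
tangent length = C·cosβ = 29.5127
L = (r1+r2)·wrap + 2·C·cosβ = 27·4.6235 + 2·29.5127 = 183.8605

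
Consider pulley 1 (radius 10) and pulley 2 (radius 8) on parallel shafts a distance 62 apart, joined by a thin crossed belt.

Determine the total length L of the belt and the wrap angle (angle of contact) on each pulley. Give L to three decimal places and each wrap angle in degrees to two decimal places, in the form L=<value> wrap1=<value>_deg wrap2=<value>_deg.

L=185.812 wrap1=213.75_deg wrap2=213.75_deg

crossed belt: β = asin((r1+r2)/C) = asin(18/62) = 16.8773°
wrap1 = wrap2 = π + 2β = 213.7545°
tangent length = C·cosβ = 59.3296
L = (r1+r2)·wrap + 2·C·cosβ = 18·3.7307 + 2·59.3296 = 185.8121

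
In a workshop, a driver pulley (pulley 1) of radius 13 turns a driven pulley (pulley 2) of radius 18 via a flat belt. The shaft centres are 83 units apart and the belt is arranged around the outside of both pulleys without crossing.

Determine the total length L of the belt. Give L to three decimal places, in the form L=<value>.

L=263.691

open belt: β = asin((r2−r1)/C) = asin(5/83) = 3.4536°
wrap1 = π − 2β = 173.0927°
wrap2 = π + 2β = 186.9073°
tangent length = C·cosβ = 82.8493
L = r1·wrap1 + r2·wrap2 + 2·C·cosβ = 13·3.0210 + 18·3.2621 + 2·82.8493 = 263.6907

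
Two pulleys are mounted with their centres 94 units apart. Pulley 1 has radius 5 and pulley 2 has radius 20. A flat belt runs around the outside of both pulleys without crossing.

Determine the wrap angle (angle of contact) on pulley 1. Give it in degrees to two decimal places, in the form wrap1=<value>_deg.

wrap1=161.64_deg

open belt: β = asin((r2−r1)/C) = asin(15/94) = 9.1822°
wrap1 = π − 2β = 161.6356°
wrap2 = π + 2β = 198.3644°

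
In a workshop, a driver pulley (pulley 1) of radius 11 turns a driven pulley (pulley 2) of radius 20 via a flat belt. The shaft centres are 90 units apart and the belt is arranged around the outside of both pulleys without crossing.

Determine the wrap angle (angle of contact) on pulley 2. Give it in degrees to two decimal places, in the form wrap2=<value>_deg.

open belt: β = asin((r2−r1)/C) = asin(9/90) = 5.7392°
wrap1 = π − 2β = 168.5217°
wrap2 = π + 2β = 191.4783°

wrap2=191.48_deg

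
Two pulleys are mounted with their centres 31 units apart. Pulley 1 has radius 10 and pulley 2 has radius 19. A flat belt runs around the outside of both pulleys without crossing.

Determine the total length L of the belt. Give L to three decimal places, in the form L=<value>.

open belt: β = asin((r2−r1)/C) = asin(9/31) = 16.8773°
wrap1 = π − 2β = 146.2455°
wrap2 = π + 2β = 213.7545°
tangent length = C·cosβ = 29.6648
L = r1·wrap1 + r2·wrap2 + 2·C·cosβ = 10·2.5525 + 19·3.7307 + 2·29.6648 = 155.7379

L=155.738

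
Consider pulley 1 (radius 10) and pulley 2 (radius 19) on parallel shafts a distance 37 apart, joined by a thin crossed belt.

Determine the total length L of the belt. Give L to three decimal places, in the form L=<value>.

L=189.305

crossed belt: β = asin((r1+r2)/C) = asin(29/37) = 51.6083°
wrap1 = wrap2 = π + 2β = 283.2167°
tangent length = C·cosβ = 22.9783
L = (r1+r2)·wrap + 2·C·cosβ = 29·4.9431 + 2·22.9783 = 189.3053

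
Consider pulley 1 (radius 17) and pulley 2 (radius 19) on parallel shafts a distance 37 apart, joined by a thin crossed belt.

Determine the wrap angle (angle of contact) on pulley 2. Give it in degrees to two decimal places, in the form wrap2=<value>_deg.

crossed belt: β = asin((r1+r2)/C) = asin(36/37) = 76.6488°
wrap1 = wrap2 = π + 2β = 333.2976°

wrap2=333.30_deg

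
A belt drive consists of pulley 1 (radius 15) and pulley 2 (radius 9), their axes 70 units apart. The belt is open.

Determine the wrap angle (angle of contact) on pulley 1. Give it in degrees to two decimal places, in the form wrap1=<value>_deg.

open belt: β = asin((r2−r1)/C) = asin(-6/70) = -4.9171°
wrap1 = π − 2β = 189.8342°
wrap2 = π + 2β = 170.1658°

wrap1=189.83_deg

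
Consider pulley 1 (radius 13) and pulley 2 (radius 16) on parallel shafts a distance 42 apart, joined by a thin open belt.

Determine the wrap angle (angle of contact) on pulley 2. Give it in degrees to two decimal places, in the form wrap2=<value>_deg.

wrap2=188.19_deg

open belt: β = asin((r2−r1)/C) = asin(3/42) = 4.0960°
wrap1 = π − 2β = 171.8079°
wrap2 = π + 2β = 188.1921°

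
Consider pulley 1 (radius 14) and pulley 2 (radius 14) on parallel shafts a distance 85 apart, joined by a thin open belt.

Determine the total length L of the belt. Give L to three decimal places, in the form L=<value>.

open belt: β = asin((r2−r1)/C) = asin(0/85) = 0.0000°
wrap1 = π − 2β = 180.0000°
wrap2 = π + 2β = 180.0000°
tangent length = C·cosβ = 85.0000
L = r1·wrap1 + r2·wrap2 + 2·C·cosβ = 14·3.1416 + 14·3.1416 + 2·85.0000 = 257.9646

L=257.965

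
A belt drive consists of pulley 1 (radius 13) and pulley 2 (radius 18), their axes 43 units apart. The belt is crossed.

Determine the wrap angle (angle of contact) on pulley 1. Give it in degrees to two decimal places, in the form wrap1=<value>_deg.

crossed belt: β = asin((r1+r2)/C) = asin(31/43) = 46.1313°
wrap1 = wrap2 = π + 2β = 272.2627°

wrap1=272.26_deg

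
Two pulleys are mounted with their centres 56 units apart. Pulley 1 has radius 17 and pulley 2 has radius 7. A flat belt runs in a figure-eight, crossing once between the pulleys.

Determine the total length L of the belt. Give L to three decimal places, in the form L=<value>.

crossed belt: β = asin((r1+r2)/C) = asin(24/56) = 25.3769°
wrap1 = wrap2 = π + 2β = 230.7539°
tangent length = C·cosβ = 50.5964
L = (r1+r2)·wrap + 2·C·cosβ = 24·4.0274 + 2·50.5964 = 197.8508

L=197.851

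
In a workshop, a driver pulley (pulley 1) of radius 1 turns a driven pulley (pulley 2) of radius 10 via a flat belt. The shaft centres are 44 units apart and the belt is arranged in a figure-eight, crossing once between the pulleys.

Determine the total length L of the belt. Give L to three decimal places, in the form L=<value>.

L=125.322

crossed belt: β = asin((r1+r2)/C) = asin(11/44) = 14.4775°
wrap1 = wrap2 = π + 2β = 208.9550°
tangent length = C·cosβ = 42.6028
L = (r1+r2)·wrap + 2·C·cosβ = 11·3.6470 + 2·42.6028 = 125.3221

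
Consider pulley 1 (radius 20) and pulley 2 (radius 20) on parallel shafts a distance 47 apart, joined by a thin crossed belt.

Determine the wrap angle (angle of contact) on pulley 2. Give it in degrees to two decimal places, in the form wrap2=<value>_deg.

crossed belt: β = asin((r1+r2)/C) = asin(40/47) = 58.3276°
wrap1 = wrap2 = π + 2β = 296.6551°

wrap2=296.66_deg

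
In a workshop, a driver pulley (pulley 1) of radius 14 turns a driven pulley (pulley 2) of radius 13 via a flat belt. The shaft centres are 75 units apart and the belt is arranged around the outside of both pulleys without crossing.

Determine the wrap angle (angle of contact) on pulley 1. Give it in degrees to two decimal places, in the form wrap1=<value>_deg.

open belt: β = asin((r2−r1)/C) = asin(-1/75) = -0.7640°
wrap1 = π − 2β = 181.5279°
wrap2 = π + 2β = 178.4721°

wrap1=181.53_deg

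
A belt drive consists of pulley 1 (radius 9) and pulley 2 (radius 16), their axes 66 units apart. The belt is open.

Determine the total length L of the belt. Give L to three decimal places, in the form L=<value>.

L=211.283

open belt: β = asin((r2−r1)/C) = asin(7/66) = 6.0883°
wrap1 = π − 2β = 167.8234°
wrap2 = π + 2β = 192.1766°
tangent length = C·cosβ = 65.6277
L = r1·wrap1 + r2·wrap2 + 2·C·cosβ = 9·2.9291 + 16·3.3541 + 2·65.6277 = 211.2829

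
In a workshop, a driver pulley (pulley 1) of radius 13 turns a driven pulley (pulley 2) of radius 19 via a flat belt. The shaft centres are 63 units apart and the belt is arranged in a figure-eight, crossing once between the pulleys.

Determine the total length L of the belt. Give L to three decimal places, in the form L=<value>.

L=243.165

crossed belt: β = asin((r1+r2)/C) = asin(32/63) = 30.5265°
wrap1 = wrap2 = π + 2β = 241.0530°
tangent length = C·cosβ = 54.2679
L = (r1+r2)·wrap + 2·C·cosβ = 32·4.2072 + 2·54.2679 = 243.1651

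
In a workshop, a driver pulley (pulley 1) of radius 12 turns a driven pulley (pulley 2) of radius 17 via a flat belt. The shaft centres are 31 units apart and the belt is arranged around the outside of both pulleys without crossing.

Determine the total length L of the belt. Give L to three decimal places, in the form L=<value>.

open belt: β = asin((r2−r1)/C) = asin(5/31) = 9.2818°
wrap1 = π − 2β = 161.4364°
wrap2 = π + 2β = 198.5636°
tangent length = C·cosβ = 30.5941
L = r1·wrap1 + r2·wrap2 + 2·C·cosβ = 12·2.8176 + 17·3.4656 + 2·30.5941 = 153.9144

L=153.914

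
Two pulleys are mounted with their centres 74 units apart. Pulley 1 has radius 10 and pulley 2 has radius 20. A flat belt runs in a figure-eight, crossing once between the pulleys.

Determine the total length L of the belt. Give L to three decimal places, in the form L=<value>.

L=254.585

crossed belt: β = asin((r1+r2)/C) = asin(30/74) = 23.9165°
wrap1 = wrap2 = π + 2β = 227.8331°
tangent length = C·cosβ = 67.6461
L = (r1+r2)·wrap + 2·C·cosβ = 30·3.9764 + 2·67.6461 = 254.5854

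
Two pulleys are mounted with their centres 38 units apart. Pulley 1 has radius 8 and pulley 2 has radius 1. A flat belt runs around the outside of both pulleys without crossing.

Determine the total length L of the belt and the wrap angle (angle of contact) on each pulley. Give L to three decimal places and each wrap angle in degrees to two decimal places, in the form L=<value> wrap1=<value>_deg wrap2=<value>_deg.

L=105.567 wrap1=201.23_deg wrap2=158.77_deg

open belt: β = asin((r2−r1)/C) = asin(-7/38) = -10.6151°
wrap1 = π − 2β = 201.2302°
wrap2 = π + 2β = 158.7698°
tangent length = C·cosβ = 37.3497
L = r1·wrap1 + r2·wrap2 + 2·C·cosβ = 8·3.5121 + 1·2.7711 + 2·37.3497 = 105.5675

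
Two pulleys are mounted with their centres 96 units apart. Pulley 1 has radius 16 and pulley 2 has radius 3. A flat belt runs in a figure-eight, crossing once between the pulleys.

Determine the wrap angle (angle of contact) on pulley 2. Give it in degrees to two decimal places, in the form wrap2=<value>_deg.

wrap2=202.83_deg

crossed belt: β = asin((r1+r2)/C) = asin(19/96) = 11.4152°
wrap1 = wrap2 = π + 2β = 202.8303°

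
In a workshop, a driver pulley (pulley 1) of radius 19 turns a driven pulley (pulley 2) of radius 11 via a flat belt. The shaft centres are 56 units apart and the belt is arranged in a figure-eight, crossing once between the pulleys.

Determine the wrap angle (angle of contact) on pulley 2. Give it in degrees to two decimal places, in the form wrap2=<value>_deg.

crossed belt: β = asin((r1+r2)/C) = asin(30/56) = 32.3924°
wrap1 = wrap2 = π + 2β = 244.7847°

wrap2=244.78_deg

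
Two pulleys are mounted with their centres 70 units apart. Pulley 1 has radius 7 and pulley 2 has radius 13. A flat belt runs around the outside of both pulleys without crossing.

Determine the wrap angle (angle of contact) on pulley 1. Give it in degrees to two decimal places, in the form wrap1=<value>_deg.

wrap1=170.17_deg

open belt: β = asin((r2−r1)/C) = asin(6/70) = 4.9171°
wrap1 = π − 2β = 170.1658°
wrap2 = π + 2β = 189.8342°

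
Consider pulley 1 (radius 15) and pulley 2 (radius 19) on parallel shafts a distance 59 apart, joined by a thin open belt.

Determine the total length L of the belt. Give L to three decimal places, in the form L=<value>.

L=225.085

open belt: β = asin((r2−r1)/C) = asin(4/59) = 3.8874°
wrap1 = π − 2β = 172.2251°
wrap2 = π + 2β = 187.7749°
tangent length = C·cosβ = 58.8643
L = r1·wrap1 + r2·wrap2 + 2·C·cosβ = 15·3.0059 + 19·3.2773 + 2·58.8643 = 225.0854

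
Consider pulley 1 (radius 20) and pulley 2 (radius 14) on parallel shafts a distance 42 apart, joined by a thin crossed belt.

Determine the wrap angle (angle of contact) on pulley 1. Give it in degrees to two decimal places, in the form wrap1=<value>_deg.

crossed belt: β = asin((r1+r2)/C) = asin(34/42) = 54.0494°
wrap1 = wrap2 = π + 2β = 288.0989°

wrap1=288.10_deg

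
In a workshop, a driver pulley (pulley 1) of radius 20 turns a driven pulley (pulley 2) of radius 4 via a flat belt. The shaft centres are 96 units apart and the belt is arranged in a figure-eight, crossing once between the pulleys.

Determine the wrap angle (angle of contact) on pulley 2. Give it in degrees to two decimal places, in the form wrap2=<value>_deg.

wrap2=208.96_deg

crossed belt: β = asin((r1+r2)/C) = asin(24/96) = 14.4775°
wrap1 = wrap2 = π + 2β = 208.9550°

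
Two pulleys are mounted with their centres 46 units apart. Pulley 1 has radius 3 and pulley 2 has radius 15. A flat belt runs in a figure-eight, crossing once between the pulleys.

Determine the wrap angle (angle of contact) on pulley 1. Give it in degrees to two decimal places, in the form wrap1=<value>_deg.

wrap1=226.07_deg

crossed belt: β = asin((r1+r2)/C) = asin(18/46) = 23.0357°
wrap1 = wrap2 = π + 2β = 226.0714°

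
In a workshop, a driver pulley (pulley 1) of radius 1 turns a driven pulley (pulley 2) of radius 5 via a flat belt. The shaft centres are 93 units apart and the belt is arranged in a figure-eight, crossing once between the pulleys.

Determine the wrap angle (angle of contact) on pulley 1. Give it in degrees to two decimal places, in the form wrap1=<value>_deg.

wrap1=187.40_deg

crossed belt: β = asin((r1+r2)/C) = asin(6/93) = 3.6991°
wrap1 = wrap2 = π + 2β = 187.3981°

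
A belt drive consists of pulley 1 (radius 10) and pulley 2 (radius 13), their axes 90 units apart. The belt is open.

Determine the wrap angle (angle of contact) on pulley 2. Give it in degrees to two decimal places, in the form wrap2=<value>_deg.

open belt: β = asin((r2−r1)/C) = asin(3/90) = 1.9102°
wrap1 = π − 2β = 176.1796°
wrap2 = π + 2β = 183.8204°

wrap2=183.82_deg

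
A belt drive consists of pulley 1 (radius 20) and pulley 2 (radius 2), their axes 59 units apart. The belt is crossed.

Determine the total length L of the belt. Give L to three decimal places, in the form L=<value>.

crossed belt: β = asin((r1+r2)/C) = asin(22/59) = 21.8934°
wrap1 = wrap2 = π + 2β = 223.7869°
tangent length = C·cosβ = 54.7449
L = (r1+r2)·wrap + 2·C·cosβ = 22·3.9058 + 2·54.7449 = 195.4177

L=195.418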